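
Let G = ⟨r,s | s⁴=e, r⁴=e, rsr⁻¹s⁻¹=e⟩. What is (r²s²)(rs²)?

Compute (r²s²) · (rs²) by multiplying left to right and reducing via the relations at each step:
  (r²s²) · r = r³s²
  (r³s²) · s² = r³

Answer: r³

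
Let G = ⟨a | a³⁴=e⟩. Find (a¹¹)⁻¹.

The order of (a¹¹) is 34 (smallest k with (a¹¹)ᵏ = e), so (a¹¹)⁻¹ = (a¹¹)³³ = a²³.
Check: (a¹¹) · (a²³) → (a¹¹) · a²³ = e, giving e as required.

Answer: a²³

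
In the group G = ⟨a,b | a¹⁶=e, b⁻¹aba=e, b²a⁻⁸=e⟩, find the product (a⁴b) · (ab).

Compute (a⁴b) · (ab) by multiplying left to right and reducing via the relations at each step:
  (a⁴b) · a = a³b
  (a³b) · b = a¹¹

Answer: a¹¹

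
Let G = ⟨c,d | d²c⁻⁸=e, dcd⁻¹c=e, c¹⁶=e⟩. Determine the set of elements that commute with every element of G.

An element z ∈ Z(G) iff z commutes with every generator.
For example c⁸ is central: (c⁸)·c = c⁹ = c·(c⁸); (c⁸)·d = d⁻¹ = d·(c⁸).
Whereas c ∉ Z(G) since c·d = cd ≠ c⁷d⁻¹ = d·c.
Checking each of the 32 elements this way gives Z(G) = {e, c⁸}, of order 2.

Answer: {e, c⁸}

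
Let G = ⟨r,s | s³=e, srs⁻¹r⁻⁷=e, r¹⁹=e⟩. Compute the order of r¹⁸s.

Compute successive powers until reaching e:
  (r¹⁸s)¹ = r¹⁸s, (r¹⁸s)² = r¹¹s², (r¹⁸s)³ = e.
The smallest positive k with (r¹⁸s)ᵏ = e is 3.

Answer: 3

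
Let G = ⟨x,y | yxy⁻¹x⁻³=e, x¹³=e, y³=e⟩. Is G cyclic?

Every cyclic group is abelian. But x·y = xy while y·x = x³y, so x·y ≠ y·x and G is not abelian. Hence G is not cyclic.

Answer: No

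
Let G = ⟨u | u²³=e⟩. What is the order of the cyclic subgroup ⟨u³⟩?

|⟨u³⟩| equals the order of u³. Compute successive powers until reaching e:
  (u³)¹ = u³, (u³)² = u⁶, (u³)³ = u⁹, (u³)⁴ = u¹², (u³)⁵ = u¹⁵, (u³)⁶ = u¹⁸, (u³)⁷ = u²¹, (u³)⁸ = u, (u³)⁹ = u⁴, (u³)¹⁰ = u⁷, (u³)¹¹ = u¹⁰, (u³)¹² = u¹³, (u³)¹³ = u¹⁶, (u³)¹⁴ = u¹⁹, (u³)¹⁵ = u²², (u³)¹⁶ = u², (u³)¹⁷ = u⁵, (u³)¹⁸ = u⁸, (u³)¹⁹ = u¹¹, (u³)²⁰ = u¹⁴, (u³)²¹ = u¹⁷, (u³)²² = u²⁰, (u³)²³ = e.
The smallest positive k with (u³)ᵏ = e is 23, so |⟨u³⟩| = 23.

Answer: 23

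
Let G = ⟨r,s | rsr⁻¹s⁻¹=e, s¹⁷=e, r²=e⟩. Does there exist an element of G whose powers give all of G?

|G| = 34. The element rs has order 34 (its powers give 34 distinct elements), so ⟨rs⟩ = G and G is cyclic.

Answer: Yes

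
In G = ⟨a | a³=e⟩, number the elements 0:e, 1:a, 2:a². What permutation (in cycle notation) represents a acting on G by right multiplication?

(0 1 2)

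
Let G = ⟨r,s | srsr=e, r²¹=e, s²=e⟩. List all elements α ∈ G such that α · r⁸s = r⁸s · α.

⟨r⁸s⟩ ⊆ C_G(r⁸s) since powers of r⁸s commute with r⁸s; so |C_G(r⁸s)| ≥ |⟨r⁸s⟩| = 2.
By orbit–stabilizer, |C_G(r⁸s)| = |G| / |conj. class of r⁸s| = 42 / 21 = 2.
The 2 elements commuting with r⁸s are {e, r⁸s}.

Answer: {e, r⁸s}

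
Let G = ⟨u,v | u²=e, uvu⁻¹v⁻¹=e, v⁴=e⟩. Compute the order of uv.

Compute successive powers until reaching e:
  (uv)¹ = uv, (uv)² = v², (uv)³ = uv³, (uv)⁴ = e.
The smallest positive k with (uv)ᵏ = e is 4.

Answer: 4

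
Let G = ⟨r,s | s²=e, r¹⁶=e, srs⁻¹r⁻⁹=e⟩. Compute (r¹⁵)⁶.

Compute successive powers of (r¹⁵), reducing at each step:
  (r¹⁵)²: (r¹⁵) · r¹⁵ = r¹⁴
  (r¹⁵)³: (r¹⁴) · r¹⁵ = r¹³
  (r¹⁵)⁴: (r¹³) · r¹⁵ = r¹²
  (r¹⁵)⁵: (r¹²) · r¹⁵ = r¹¹
  (r¹⁵)⁶: (r¹¹) · r¹⁵ = r¹⁰

Answer: r¹⁰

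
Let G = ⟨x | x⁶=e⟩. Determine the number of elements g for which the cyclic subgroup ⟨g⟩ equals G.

G is cyclic of order 6. An element generates G iff its order is 6, and a cyclic group of order 6 has exactly φ(6) = 2 such elements.

Answer: 2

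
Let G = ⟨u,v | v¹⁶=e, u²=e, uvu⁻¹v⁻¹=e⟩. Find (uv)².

Compute successive powers of (uv), reducing at each step:
  (uv)²: (uv) · u = v;   v · v = v²

Answer: v²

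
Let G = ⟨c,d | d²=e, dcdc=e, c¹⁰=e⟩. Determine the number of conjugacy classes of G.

The conjugacy classes (representative and size) are:
  [e] (size 1), [c] (size 2), [c²] (size 2), [c³] (size 2), [c⁴] (size 2), [c⁵] (size 1), [c²d] (size 5), [c³d] (size 5).
Class equation: 1 + 2 + 2 + 2 + 2 + 1 + 5 + 5 = 20 = |G|. So G has 8 conjugacy classes.

Answer: 8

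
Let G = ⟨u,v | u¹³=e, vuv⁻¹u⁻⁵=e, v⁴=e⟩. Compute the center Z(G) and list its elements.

An element z ∈ Z(G) iff z commutes with every generator.
For example e is central: e·u = u = u·e; e·v = v = v·e.
Whereas u ∉ Z(G) since u·v = uv ≠ u⁵v = v·u.
Checking each of the 52 elements this way gives Z(G) = {e}, of order 1.

Answer: {e}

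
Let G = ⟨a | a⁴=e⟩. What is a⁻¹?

The order of a is 4 (smallest k with aᵏ = e), so a⁻¹ = a³ = a³.
Check: a · (a³) → a · a³ = e, giving e as required.

Answer: a³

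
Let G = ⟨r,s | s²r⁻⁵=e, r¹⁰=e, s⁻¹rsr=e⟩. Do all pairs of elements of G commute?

r·s = rs but s·r = r⁴s⁻¹, so r·s ≠ s·r and G is not abelian.

Answer: No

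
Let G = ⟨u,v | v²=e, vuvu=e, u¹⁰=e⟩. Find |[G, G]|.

G' = [G, G] is generated by all commutators. The generator-pair commutators are: [u, v] = u².
The subgroup they normally generate is {e, u², u⁴, u⁶, u⁸}, of order 5.
Check: |G/G'| = 20/5 = 4 is the order of the abelianisation.

Answer: 5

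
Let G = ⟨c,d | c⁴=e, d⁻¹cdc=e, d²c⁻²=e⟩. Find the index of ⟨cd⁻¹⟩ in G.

First find ord(cd⁻¹) by computing successive powers:
  (cd⁻¹)¹ = cd⁻¹, (cd⁻¹)² = c², (cd⁻¹)³ = cd, (cd⁻¹)⁴ = e.
So |⟨cd⁻¹⟩| = ord(cd⁻¹) = 4. With |G| = 8, by Lagrange [G : ⟨cd⁻¹⟩] = 8/4 = 2.

Answer: 2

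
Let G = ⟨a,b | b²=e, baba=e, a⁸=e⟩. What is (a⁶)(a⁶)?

Compute (a⁶) · (a⁶) by multiplying left to right and reducing via the relations at each step:
  (a⁶) · a⁶ = a⁴

Answer: a⁴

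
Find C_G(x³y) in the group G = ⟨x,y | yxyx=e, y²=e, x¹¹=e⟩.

⟨x³y⟩ ⊆ C_G(x³y) since powers of x³y commute with x³y; so |C_G(x³y)| ≥ |⟨x³y⟩| = 2.
By orbit–stabilizer, |C_G(x³y)| = |G| / |conj. class of x³y| = 22 / 11 = 2.
The 2 elements commuting with x³y are {e, x³y}.

Answer: {e, x³y}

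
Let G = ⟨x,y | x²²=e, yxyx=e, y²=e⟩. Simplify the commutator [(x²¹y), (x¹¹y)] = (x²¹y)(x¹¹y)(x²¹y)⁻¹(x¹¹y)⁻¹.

[(x²¹y), (x¹¹y)] = (x²¹y)·(x¹¹y)·(x²¹y)⁻¹·(x¹¹y)⁻¹.
  (x²¹y) · (x¹¹y) = x¹⁰
  (x¹⁰) · (x²¹y) = x⁹y
  (x⁹y) · (x¹¹y) = x²⁰

Answer: x²⁰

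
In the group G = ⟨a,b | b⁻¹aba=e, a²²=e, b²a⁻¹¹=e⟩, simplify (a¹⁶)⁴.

Compute successive powers of (a¹⁶), reducing at each step:
  (a¹⁶)²: (a¹⁶) · a¹⁶ = a¹⁰
  (a¹⁶)³: (a¹⁰) · a¹⁶ = a⁴
  (a¹⁶)⁴: (a⁴) · a¹⁶ = a²⁰

Answer: a²⁰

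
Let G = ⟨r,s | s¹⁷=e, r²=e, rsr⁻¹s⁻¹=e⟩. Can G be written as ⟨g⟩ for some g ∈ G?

|G| = 34. The element rs has order 34 (its powers give 34 distinct elements), so ⟨rs⟩ = G and G is cyclic.

Answer: Yes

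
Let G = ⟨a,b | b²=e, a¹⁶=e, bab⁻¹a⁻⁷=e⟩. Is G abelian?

a·b = ab but b·a = a⁷b, so a·b ≠ b·a and G is not abelian.

Answer: No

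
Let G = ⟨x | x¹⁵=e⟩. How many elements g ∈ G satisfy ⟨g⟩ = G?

G is cyclic of order 15. An element generates G iff its order is 15, and a cyclic group of order 15 has exactly φ(15) = 8 such elements.

Answer: 8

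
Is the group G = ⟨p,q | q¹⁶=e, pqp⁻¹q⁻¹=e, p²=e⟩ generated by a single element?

|G| = 32, but the maximum element order in G is 16 < 32. No single element generates all of G, so G is not cyclic.

Answer: No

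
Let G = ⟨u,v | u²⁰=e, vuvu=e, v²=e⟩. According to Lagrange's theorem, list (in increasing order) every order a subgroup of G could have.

|G| = 40 = 2³ · 5. By Lagrange's theorem the order of any subgroup divides 40; the divisors of 40 are 1, 2, 4, 5, 8, 10, 20, 40.

Answer: 1, 2, 4, 5, 8, 10, 20, 40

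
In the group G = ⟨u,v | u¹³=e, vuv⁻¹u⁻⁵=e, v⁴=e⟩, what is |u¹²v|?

Compute successive powers until reaching e:
  (u¹²v)¹ = u¹²v, (u¹²v)² = u⁷v², (u¹²v)³ = u⁸v³, (u¹²v)⁴ = e.
The smallest positive k with (u¹²v)ᵏ = e is 4.

Answer: 4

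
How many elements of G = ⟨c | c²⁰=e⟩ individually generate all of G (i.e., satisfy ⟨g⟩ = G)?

G is cyclic of order 20. An element generates G iff its order is 20, and a cyclic group of order 20 has exactly φ(20) = 8 such elements.

Answer: 8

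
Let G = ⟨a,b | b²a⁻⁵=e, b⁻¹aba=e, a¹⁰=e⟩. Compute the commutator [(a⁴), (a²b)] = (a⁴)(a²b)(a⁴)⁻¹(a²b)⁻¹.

[(a⁴), (a²b)] = (a⁴)·(a²b)·(a⁴)⁻¹·(a²b)⁻¹.
  (a⁴) · (a²b) = ab⁻¹
  (ab⁻¹) · (a⁶) = b
  b · (a²b⁻¹) = a⁸

Answer: a⁸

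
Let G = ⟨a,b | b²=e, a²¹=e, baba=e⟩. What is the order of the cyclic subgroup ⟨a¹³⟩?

|⟨a¹³⟩| equals the order of a¹³. Compute successive powers until reaching e:
  (a¹³)¹ = a¹³, (a¹³)² = a⁵, (a¹³)³ = a¹⁸, (a¹³)⁴ = a¹⁰, (a¹³)⁵ = a², (a¹³)⁶ = a¹⁵, (a¹³)⁷ = a⁷, (a¹³)⁸ = a²⁰, (a¹³)⁹ = a¹², (a¹³)¹⁰ = a⁴, (a¹³)¹¹ = a¹⁷, (a¹³)¹² = a⁹, (a¹³)¹³ = a, (a¹³)¹⁴ = a¹⁴, (a¹³)¹⁵ = a⁶, (a¹³)¹⁶ = a¹⁹, (a¹³)¹⁷ = a¹¹, (a¹³)¹⁸ = a³, (a¹³)¹⁹ = a¹⁶, (a¹³)²⁰ = a⁸, (a¹³)²¹ = e.
The smallest positive k with (a¹³)ᵏ = e is 21, so |⟨a¹³⟩| = 21.

Answer: 21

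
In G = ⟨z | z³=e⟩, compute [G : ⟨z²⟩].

First find ord(z²) by computing successive powers:
  (z²)¹ = z², (z²)² = z, (z²)³ = e.
So |⟨z²⟩| = ord(z²) = 3. With |G| = 3, by Lagrange [G : ⟨z²⟩] = 3/3 = 1.

Answer: 1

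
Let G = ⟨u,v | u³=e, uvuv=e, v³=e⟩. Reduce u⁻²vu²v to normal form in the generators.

Multiply left to right, reducing at each step:
  u · v = uv
  (uv) · u² = v²u
  (v²u) · v = vu²

Answer: vu²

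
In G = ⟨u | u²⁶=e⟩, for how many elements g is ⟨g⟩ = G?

G is cyclic of order 26. An element generates G iff its order is 26, and a cyclic group of order 26 has exactly φ(26) = 12 such elements.

Answer: 12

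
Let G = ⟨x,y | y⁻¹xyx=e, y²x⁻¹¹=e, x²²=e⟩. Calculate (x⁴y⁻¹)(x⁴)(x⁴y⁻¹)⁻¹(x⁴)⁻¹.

[(x⁴y⁻¹), (x⁴)] = (x⁴y⁻¹)·(x⁴)·(x⁴y⁻¹)⁻¹·(x⁴)⁻¹.
  (x⁴y⁻¹) · (x⁴) = y⁻¹
  (y⁻¹) · (x⁴y) = x¹⁸
  (x¹⁸) · (x¹⁸) = x¹⁴

Answer: x¹⁴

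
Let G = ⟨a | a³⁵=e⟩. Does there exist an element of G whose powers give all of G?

|G| = 35. The element a has order 35 (its powers give 35 distinct elements), so ⟨a⟩ = G and G is cyclic.

Answer: Yes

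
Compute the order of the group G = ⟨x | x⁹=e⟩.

G is generated by a single element, so G is cyclic. The relator gives x⁹ = e and no smaller power is forced to be e, so the 9 powers {e, x, x², x³, x⁴, x⁵, x⁶, x⁷, x⁸} are distinct. Hence |G| = 9.

Answer: 9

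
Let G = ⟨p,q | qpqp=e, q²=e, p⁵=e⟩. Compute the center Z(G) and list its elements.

An element z ∈ Z(G) iff z commutes with every generator.
For example e is central: e·p = p = p·e; e·q = q = q·e.
Whereas p ∉ Z(G) since p·q = pq ≠ p⁴q = q·p.
Checking each of the 10 elements this way gives Z(G) = {e}, of order 1.

Answer: {e}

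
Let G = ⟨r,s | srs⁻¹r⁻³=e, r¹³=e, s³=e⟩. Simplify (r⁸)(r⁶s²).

Compute (r⁸) · (r⁶s²) by multiplying left to right and reducing via the relations at each step:
  (r⁸) · r⁶ = r
  r · s² = rs²

Answer: rs²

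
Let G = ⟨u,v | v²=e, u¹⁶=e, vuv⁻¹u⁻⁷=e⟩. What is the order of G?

Enumerate words in the generators, reducing via the relations: the distinct elements are
  {e, u, v, uv, u², u³, u⁴, u⁵, u⁶, u⁷, u⁸, u⁹, u²v, u³v, u¹², u¹³, u¹¹, u¹⁰, u¹⁴, u¹⁵, u⁴v, u⁵v, u⁶v, u⁷v, u⁸v, u⁹v, u¹²v, u¹³v, u¹¹v, u¹⁰v, u¹⁴v, u¹⁵v}.
No further products give new elements, so |G| = 32.

Answer: 32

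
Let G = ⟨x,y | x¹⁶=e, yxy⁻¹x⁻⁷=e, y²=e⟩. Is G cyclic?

Every cyclic group is abelian. But x·y = xy while y·x = x⁷y, so x·y ≠ y·x and G is not abelian. Hence G is not cyclic.

Answer: No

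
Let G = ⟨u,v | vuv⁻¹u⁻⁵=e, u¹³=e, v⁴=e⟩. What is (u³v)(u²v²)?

Compute (u³v) · (u²v²) by multiplying left to right and reducing via the relations at each step:
  (u³v) · u² = v
  v · v² = v³

Answer: v³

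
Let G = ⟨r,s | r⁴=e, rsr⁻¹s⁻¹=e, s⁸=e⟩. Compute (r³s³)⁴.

Compute successive powers of (r³s³), reducing at each step:
  (r³s³)²: (r³s³) · r³ = r²s³;   (r²s³) · s³ = r²s⁶
  (r³s³)³: (r²s⁶) · r³ = rs⁶;   (rs⁶) · s³ = rs
  (r³s³)⁴: (rs) · r³ = s;   s · s³ = s⁴

Answer: s⁴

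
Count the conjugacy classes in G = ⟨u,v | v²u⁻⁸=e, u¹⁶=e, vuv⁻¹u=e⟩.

The conjugacy classes (representative and size) are:
  [e] (size 1), [u] (size 2), [u¹⁴] (size 2), [u¹³] (size 2), [u¹²] (size 2), [u⁵] (size 2), [u¹⁰] (size 2), [u⁷] (size 2), [u⁸] (size 1), [v⁻¹] (size 8), [u⁷v⁻¹] (size 8).
Class equation: 1 + 2 + 2 + 2 + 2 + 2 + 2 + 2 + 1 + 8 + 8 = 32 = |G|. So G has 11 conjugacy classes.

Answer: 11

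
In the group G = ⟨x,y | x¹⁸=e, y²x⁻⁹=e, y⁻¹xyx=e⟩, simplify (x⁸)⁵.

Compute successive powers of (x⁸), reducing at each step:
  (x⁸)²: (x⁸) · x⁸ = x¹⁶
  (x⁸)³: (x¹⁶) · x⁸ = x⁶
  (x⁸)⁴: (x⁶) · x⁸ = x¹⁴
  (x⁸)⁵: (x¹⁴) · x⁸ = x⁴

Answer: x⁴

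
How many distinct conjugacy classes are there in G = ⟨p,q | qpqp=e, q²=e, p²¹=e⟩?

The conjugacy classes (representative and size) are:
  [e] (size 1), [p²⁰] (size 2), [p²] (size 2), [p³] (size 2), [p¹⁷] (size 2), [p⁵] (size 2), [p⁶] (size 2), [p⁷] (size 2), [p⁸] (size 2), [p⁹] (size 2), [p¹⁰] (size 2), [q] (size 21).
Class equation: 1 + 2 + 2 + 2 + 2 + 2 + 2 + 2 + 2 + 2 + 2 + 21 = 42 = |G|. So G has 12 conjugacy classes.

Answer: 12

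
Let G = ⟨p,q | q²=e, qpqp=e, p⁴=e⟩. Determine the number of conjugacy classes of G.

The conjugacy classes (representative and size) are:
  [e] (size 1), [p] (size 2), [p²] (size 1), [p²q] (size 2), [p³q] (size 2).
Class equation: 1 + 2 + 1 + 2 + 2 = 8 = |G|. So G has 5 conjugacy classes.

Answer: 5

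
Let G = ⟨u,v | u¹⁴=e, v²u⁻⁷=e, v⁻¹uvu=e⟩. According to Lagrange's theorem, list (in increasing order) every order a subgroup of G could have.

|G| = 28 = 2² · 7. By Lagrange's theorem the order of any subgroup divides 28; the divisors of 28 are 1, 2, 4, 7, 14, 28.

Answer: 1, 2, 4, 7, 14, 28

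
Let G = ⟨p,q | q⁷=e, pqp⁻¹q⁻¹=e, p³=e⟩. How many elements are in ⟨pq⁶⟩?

|⟨pq⁶⟩| equals the order of pq⁶. Compute successive powers until reaching e:
  (pq⁶)¹ = pq⁶, (pq⁶)² = p²q⁵, (pq⁶)³ = q⁴, (pq⁶)⁴ = pq³, (pq⁶)⁵ = p²q², (pq⁶)⁶ = q, (pq⁶)⁷ = p, (pq⁶)⁸ = p²q⁶, (pq⁶)⁹ = q⁵, (pq⁶)¹⁰ = pq⁴, (pq⁶)¹¹ = p²q³, (pq⁶)¹² = q², (pq⁶)¹³ = pq, (pq⁶)¹⁴ = p², (pq⁶)¹⁵ = q⁶, (pq⁶)¹⁶ = pq⁵, (pq⁶)¹⁷ = p²q⁴, (pq⁶)¹⁸ = q³, (pq⁶)¹⁹ = pq², (pq⁶)²⁰ = p²q, (pq⁶)²¹ = e.
The smallest positive k with (pq⁶)ᵏ = e is 21, so |⟨pq⁶⟩| = 21.

Answer: 21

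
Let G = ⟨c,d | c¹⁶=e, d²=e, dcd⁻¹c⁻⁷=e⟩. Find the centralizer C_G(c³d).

⟨c³d⟩ ⊆ C_G(c³d) since powers of c³d commute with c³d; so |C_G(c³d)| ≥ |⟨c³d⟩| = 4.
By orbit–stabilizer, |C_G(c³d)| = |G| / |conj. class of c³d| = 32 / 8 = 4.
The 4 elements commuting with c³d are {e, c⁸, c³d, c¹¹d}.

Answer: {e, c⁸, c³d, c¹¹d}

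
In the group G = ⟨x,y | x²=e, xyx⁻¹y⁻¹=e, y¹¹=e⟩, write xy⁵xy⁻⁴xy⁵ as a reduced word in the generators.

Multiply left to right, reducing at each step:
  x · y⁵ = xy⁵
  (xy⁵) · x = y⁵
  (y⁵) · y⁻⁴ = y
  y · x = xy
  (xy) · y⁵ = xy⁶

Answer: xy⁶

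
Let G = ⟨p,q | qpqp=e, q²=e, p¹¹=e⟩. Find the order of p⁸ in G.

Compute successive powers until reaching e:
  (p⁸)¹ = p⁸, (p⁸)² = p⁵, (p⁸)³ = p², (p⁸)⁴ = p¹⁰, (p⁸)⁵ = p⁷, (p⁸)⁶ = p⁴, (p⁸)⁷ = p, (p⁸)⁸ = p⁹, (p⁸)⁹ = p⁶, (p⁸)¹⁰ = p³, (p⁸)¹¹ = e.
The smallest positive k with (p⁸)ᵏ = e is 11.

Answer: 11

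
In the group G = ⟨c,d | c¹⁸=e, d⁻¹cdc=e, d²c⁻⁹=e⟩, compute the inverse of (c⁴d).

The order of (c⁴d) is 4 (smallest k with (c⁴d)ᵏ = e), so (c⁴d)⁻¹ = (c⁴d)³ = c⁴d⁻¹.
Check: (c⁴d) · (c⁴d⁻¹) → (c⁴d) · c⁴ = d;   d · d⁻¹ = e, giving e as required.

Answer: c⁴d⁻¹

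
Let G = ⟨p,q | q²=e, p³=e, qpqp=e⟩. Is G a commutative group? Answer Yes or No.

p·q = pq but q·p = p²q, so p·q ≠ q·p and G is not abelian.

Answer: No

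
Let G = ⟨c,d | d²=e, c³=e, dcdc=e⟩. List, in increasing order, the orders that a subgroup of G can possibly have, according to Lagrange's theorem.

|G| = 6 = 2 · 3. By Lagrange's theorem the order of any subgroup divides 6; the divisors of 6 are 1, 2, 3, 6.

Answer: 1, 2, 3, 6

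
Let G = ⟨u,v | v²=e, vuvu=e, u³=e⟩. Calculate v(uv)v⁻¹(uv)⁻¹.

[v, (uv)] = v·(uv)·v⁻¹·(uv)⁻¹.
  v · (uv) = u²
  (u²) · v = u²v
  (u²v) · (uv) = u

Answer: u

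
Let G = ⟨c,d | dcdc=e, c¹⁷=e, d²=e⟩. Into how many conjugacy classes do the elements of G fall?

The conjugacy classes (representative and size) are:
  [e] (size 1), [c¹⁶] (size 2), [c²] (size 2), [c³] (size 2), [c¹³] (size 2), [c¹²] (size 2), [c⁶] (size 2), [c¹⁰] (size 2), [c⁹] (size 2), [c⁷d] (size 17).
Class equation: 1 + 2 + 2 + 2 + 2 + 2 + 2 + 2 + 2 + 17 = 34 = |G|. So G has 10 conjugacy classes.

Answer: 10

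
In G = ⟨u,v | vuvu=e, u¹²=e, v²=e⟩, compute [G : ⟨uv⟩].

First find ord(uv) by computing successive powers:
  (uv)¹ = uv, (uv)² = e.
So |⟨uv⟩| = ord(uv) = 2. With |G| = 24, by Lagrange [G : ⟨uv⟩] = 24/2 = 12.

Answer: 12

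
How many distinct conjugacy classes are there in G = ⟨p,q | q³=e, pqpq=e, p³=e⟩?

The conjugacy classes (representative and size) are:
  [e] (size 1), [qp²] (size 4), [q²p] (size 4), [p²q²] (size 3).
Class equation: 1 + 4 + 4 + 3 = 12 = |G|. So G has 4 conjugacy classes.

Answer: 4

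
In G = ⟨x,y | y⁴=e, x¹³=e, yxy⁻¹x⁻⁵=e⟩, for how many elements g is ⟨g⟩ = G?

⟨g⟩ = G would require ord(g) = |G| = 52, but the maximum element order in G is 13 < 52. So G is not cyclic and no single element generates it: the count is 0.

Answer: 0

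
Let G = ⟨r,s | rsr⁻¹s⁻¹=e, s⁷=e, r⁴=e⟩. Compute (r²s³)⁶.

Compute successive powers of (r²s³), reducing at each step:
  (r²s³)²: (r²s³) · r² = s³;   (s³) · s³ = s⁶
  (r²s³)³: (s⁶) · r² = r²s⁶;   (r²s⁶) · s³ = r²s²
  (r²s³)⁴: (r²s²) · r² = s²;   (s²) · s³ = s⁵
  (r²s³)⁵: (s⁵) · r² = r²s⁵;   (r²s⁵) · s³ = r²s
  (r²s³)⁶: (r²s) · r² = s;   s · s³ = s⁴

Answer: s⁴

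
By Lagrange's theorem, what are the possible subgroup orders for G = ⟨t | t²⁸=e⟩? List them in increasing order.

|G| = 28 = 2² · 7. By Lagrange's theorem the order of any subgroup divides 28; the divisors of 28 are 1, 2, 4, 7, 14, 28.

Answer: 1, 2, 4, 7, 14, 28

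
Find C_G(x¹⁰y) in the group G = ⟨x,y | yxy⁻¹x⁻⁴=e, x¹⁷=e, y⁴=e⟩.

⟨x¹⁰y⟩ ⊆ C_G(x¹⁰y) since powers of x¹⁰y commute with x¹⁰y; so |C_G(x¹⁰y)| ≥ |⟨x¹⁰y⟩| = 4.
By orbit–stabilizer, |C_G(x¹⁰y)| = |G| / |conj. class of x¹⁰y| = 68 / 17 = 4.
The 4 elements commuting with x¹⁰y are {e, x⁶y³, x¹⁰y, x¹⁶y²}.

Answer: {e, x⁶y³, x¹⁰y, x¹⁶y²}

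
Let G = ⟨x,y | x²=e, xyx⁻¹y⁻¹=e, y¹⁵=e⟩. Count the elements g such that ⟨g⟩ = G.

G is cyclic of order 30. An element generates G iff its order is 30, and a cyclic group of order 30 has exactly φ(30) = 8 such elements.

Answer: 8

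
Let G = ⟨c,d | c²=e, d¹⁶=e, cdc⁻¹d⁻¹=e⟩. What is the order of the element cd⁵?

Compute successive powers until reaching e:
  (cd⁵)¹ = cd⁵, (cd⁵)² = d¹⁰, (cd⁵)³ = cd¹⁵, (cd⁵)⁴ = d⁴, (cd⁵)⁵ = cd⁹, (cd⁵)⁶ = d¹⁴, (cd⁵)⁷ = cd³, (cd⁵)⁸ = d⁸, (cd⁵)⁹ = cd¹³, (cd⁵)¹⁰ = d², (cd⁵)¹¹ = cd⁷, (cd⁵)¹² = d¹², (cd⁵)¹³ = cd, (cd⁵)¹⁴ = d⁶, (cd⁵)¹⁵ = cd¹¹, (cd⁵)¹⁶ = e.
The smallest positive k with (cd⁵)ᵏ = e is 16.

Answer: 16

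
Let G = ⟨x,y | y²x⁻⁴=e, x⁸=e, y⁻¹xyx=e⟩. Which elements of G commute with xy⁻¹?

⟨xy⁻¹⟩ ⊆ C_G(xy⁻¹) since powers of xy⁻¹ commute with xy⁻¹; so |C_G(xy⁻¹)| ≥ |⟨xy⁻¹⟩| = 4.
By orbit–stabilizer, |C_G(xy⁻¹)| = |G| / |conj. class of xy⁻¹| = 16 / 4 = 4.
The 4 elements commuting with xy⁻¹ are {e, x⁴, xy, xy⁻¹}.

Answer: {e, x⁴, xy, xy⁻¹}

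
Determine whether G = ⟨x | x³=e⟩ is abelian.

G has a single generator, so G is cyclic and hence abelian.

Answer: Yes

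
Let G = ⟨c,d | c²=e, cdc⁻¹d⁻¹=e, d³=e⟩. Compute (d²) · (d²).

Compute (d²) · (d²) by multiplying left to right and reducing via the relations at each step:
  (d²) · d² = d

Answer: d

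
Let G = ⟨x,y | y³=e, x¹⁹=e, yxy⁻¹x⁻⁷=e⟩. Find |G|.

Enumerate words in the generators, reducing via the relations: the distinct elements are
  {e, x, y, xy, x², x³, x⁴, x⁵, x⁶, x⁷, x⁸, x⁹, y², xy², x²y, x³y, x¹², x¹³, x¹¹, x¹⁰, x¹⁴, x¹⁵, x¹⁶, x¹⁷, x¹⁸, x⁴y, x⁵y, x⁶y, x⁷y, x⁸y, x⁹y, x²y², x³y², x¹²y, x¹³y, x¹¹y, x¹⁰y, x¹⁴y, x¹⁵y, x¹⁶y, x¹⁷y, x¹⁸y, x⁴y², x⁵y², x⁶y², x⁷y², x⁸y², x⁹y², x¹²y², x¹³y², x¹¹y², x¹⁰y², x¹⁴y², x¹⁵y², x¹⁶y², x¹⁷y², x¹⁸y²}.
No further products give new elements, so |G| = 57.

Answer: 57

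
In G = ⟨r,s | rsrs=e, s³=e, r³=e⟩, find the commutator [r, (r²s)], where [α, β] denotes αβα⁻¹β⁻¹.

[r, (r²s)] = r·(r²s)·r⁻¹·(r²s)⁻¹.
  r · (r²s) = s
  s · (r²) = sr²
  (sr²) · (s²r) = rs

Answer: rs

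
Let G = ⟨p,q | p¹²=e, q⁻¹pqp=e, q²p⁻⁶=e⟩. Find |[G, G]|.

G' = [G, G] is generated by all commutators. The generator-pair commutators are: [p, q] = p².
The subgroup they normally generate is {e, p², p⁴, p⁶, p⁸, p¹⁰}, of order 6.
Check: |G/G'| = 24/6 = 4 is the order of the abelianisation.

Answer: 6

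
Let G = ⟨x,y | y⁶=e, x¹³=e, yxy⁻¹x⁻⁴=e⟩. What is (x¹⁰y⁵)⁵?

Compute successive powers of (x¹⁰y⁵), reducing at each step:
  (x¹⁰y⁵)²: (x¹⁰y⁵) · x¹⁰ = x⁶y⁵;   (x⁶y⁵) · y⁵ = x⁶y⁴
  (x¹⁰y⁵)³: (x⁶y⁴) · x¹⁰ = x⁵y⁴;   (x⁵y⁴) · y⁵ = x⁵y³
  (x¹⁰y⁵)⁴: (x⁵y³) · x¹⁰ = x⁸y³;   (x⁸y³) · y⁵ = x⁸y²
  (x¹⁰y⁵)⁵: (x⁸y²) · x¹⁰ = x¹²y²;   (x¹²y²) · y⁵ = x¹²y

Answer: x¹²y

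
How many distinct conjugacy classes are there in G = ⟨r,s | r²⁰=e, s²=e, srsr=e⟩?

The conjugacy classes (representative and size) are:
  [e] (size 1), [r] (size 2), [r¹⁸] (size 2), [r³] (size 2), [r⁴] (size 2), [r¹⁵] (size 2), [r¹⁴] (size 2), [r⁷] (size 2), [r¹²] (size 2), [r¹¹] (size 2), [r¹⁰] (size 1), [r¹⁸s] (size 10), [r⁵s] (size 10).
Class equation: 1 + 2 + 2 + 2 + 2 + 2 + 2 + 2 + 2 + 2 + 1 + 10 + 10 = 40 = |G|. So G has 13 conjugacy classes.

Answer: 13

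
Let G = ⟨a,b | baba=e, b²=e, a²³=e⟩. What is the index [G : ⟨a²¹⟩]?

First find ord(a²¹) by computing successive powers:
  (a²¹)¹ = a²¹, (a²¹)² = a¹⁹, (a²¹)³ = a¹⁷, (a²¹)⁴ = a¹⁵, (a²¹)⁵ = a¹³, (a²¹)⁶ = a¹¹, (a²¹)⁷ = a⁹, (a²¹)⁸ = a⁷, (a²¹)⁹ = a⁵, (a²¹)¹⁰ = a³, (a²¹)¹¹ = a, (a²¹)¹² = a²², (a²¹)¹³ = a²⁰, (a²¹)¹⁴ = a¹⁸, (a²¹)¹⁵ = a¹⁶, (a²¹)¹⁶ = a¹⁴, (a²¹)¹⁷ = a¹², (a²¹)¹⁸ = a¹⁰, (a²¹)¹⁹ = a⁸, (a²¹)²⁰ = a⁶, (a²¹)²¹ = a⁴, (a²¹)²² = a², (a²¹)²³ = e.
So |⟨a²¹⟩| = ord(a²¹) = 23. With |G| = 46, by Lagrange [G : ⟨a²¹⟩] = 46/23 = 2.

Answer: 2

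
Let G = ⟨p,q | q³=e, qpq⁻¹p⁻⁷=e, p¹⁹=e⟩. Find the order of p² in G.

Compute successive powers until reaching e:
  (p²)¹ = p², (p²)² = p⁴, (p²)³ = p⁶, (p²)⁴ = p⁸, (p²)⁵ = p¹⁰, (p²)⁶ = p¹², (p²)⁷ = p¹⁴, (p²)⁸ = p¹⁶, (p²)⁹ = p¹⁸, (p²)¹⁰ = p, (p²)¹¹ = p³, (p²)¹² = p⁵, (p²)¹³ = p⁷, (p²)¹⁴ = p⁹, (p²)¹⁵ = p¹¹, (p²)¹⁶ = p¹³, (p²)¹⁷ = p¹⁵, (p²)¹⁸ = p¹⁷, (p²)¹⁹ = e.
The smallest positive k with (p²)ᵏ = e is 19.

Answer: 19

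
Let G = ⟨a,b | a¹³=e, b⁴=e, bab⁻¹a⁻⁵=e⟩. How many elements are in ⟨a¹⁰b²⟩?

|⟨a¹⁰b²⟩| equals the order of a¹⁰b². Compute successive powers until reaching e:
  (a¹⁰b²)¹ = a¹⁰b², (a¹⁰b²)² = e.
The smallest positive k with (a¹⁰b²)ᵏ = e is 2, so |⟨a¹⁰b²⟩| = 2.

Answer: 2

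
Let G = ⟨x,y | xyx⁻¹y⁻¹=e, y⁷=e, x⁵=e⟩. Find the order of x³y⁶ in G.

Compute successive powers until reaching e:
  (x³y⁶)¹ = x³y⁶, (x³y⁶)² = xy⁵, (x³y⁶)³ = x⁴y⁴, (x³y⁶)⁴ = x²y³, (x³y⁶)⁵ = y², (x³y⁶)⁶ = x³y, (x³y⁶)⁷ = x, (x³y⁶)⁸ = x⁴y⁶, (x³y⁶)⁹ = x²y⁵, (x³y⁶)¹⁰ = y⁴, (x³y⁶)¹¹ = x³y³, (x³y⁶)¹² = xy², (x³y⁶)¹³ = x⁴y, (x³y⁶)¹⁴ = x², (x³y⁶)¹⁵ = y⁶, (x³y⁶)¹⁶ = x³y⁵, (x³y⁶)¹⁷ = xy⁴, (x³y⁶)¹⁸ = x⁴y³, (x³y⁶)¹⁹ = x²y², (x³y⁶)²⁰ = y, (x³y⁶)²¹ = x³, (x³y⁶)²² = xy⁶, (x³y⁶)²³ = x⁴y⁵, (x³y⁶)²⁴ = x²y⁴, (x³y⁶)²⁵ = y³, (x³y⁶)²⁶ = x³y², (x³y⁶)²⁷ = xy, (x³y⁶)²⁸ = x⁴, (x³y⁶)²⁹ = x²y⁶, (x³y⁶)³⁰ = y⁵, (x³y⁶)³¹ = x³y⁴, (x³y⁶)³² = xy³, (x³y⁶)³³ = x⁴y², (x³y⁶)³⁴ = x²y, (x³y⁶)³⁵ = e.
The smallest positive k with (x³y⁶)ᵏ = e is 35.

Answer: 35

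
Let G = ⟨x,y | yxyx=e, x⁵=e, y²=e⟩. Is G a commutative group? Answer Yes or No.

x·y = xy but y·x = x⁴y, so x·y ≠ y·x and G is not abelian.

Answer: No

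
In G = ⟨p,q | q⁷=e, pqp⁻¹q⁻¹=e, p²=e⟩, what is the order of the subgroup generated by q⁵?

|⟨q⁵⟩| equals the order of q⁵. Compute successive powers until reaching e:
  (q⁵)¹ = q⁵, (q⁵)² = q³, (q⁵)³ = q, (q⁵)⁴ = q⁶, (q⁵)⁵ = q⁴, (q⁵)⁶ = q², (q⁵)⁷ = e.
The smallest positive k with (q⁵)ᵏ = e is 7, so |⟨q⁵⟩| = 7.

Answer: 7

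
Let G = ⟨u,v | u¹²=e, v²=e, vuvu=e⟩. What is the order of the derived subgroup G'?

G' = [G, G] is generated by all commutators. The generator-pair commutators are: [u, v] = u².
The subgroup they normally generate is {e, u², u⁴, u⁶, u⁸, u¹⁰}, of order 6.
Check: |G/G'| = 24/6 = 4 is the order of the abelianisation.

Answer: 6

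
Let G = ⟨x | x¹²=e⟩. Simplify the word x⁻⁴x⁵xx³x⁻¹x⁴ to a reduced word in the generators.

Multiply left to right, reducing at each step:
  (x⁸) · x⁵ = x
  x · x = x²
  (x²) · x³ = x⁵
  (x⁵) · x⁻¹ = x⁴
  (x⁴) · x⁴ = x⁸

Answer: x⁸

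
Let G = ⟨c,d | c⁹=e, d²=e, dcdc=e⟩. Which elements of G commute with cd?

⟨cd⟩ ⊆ C_G(cd) since powers of cd commute with cd; so |C_G(cd)| ≥ |⟨cd⟩| = 2.
By orbit–stabilizer, |C_G(cd)| = |G| / |conj. class of cd| = 18 / 9 = 2.
The 2 elements commuting with cd are {e, cd}.

Answer: {e, cd}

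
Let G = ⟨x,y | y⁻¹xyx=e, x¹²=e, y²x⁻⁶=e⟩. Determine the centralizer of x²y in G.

⟨x²y⟩ ⊆ C_G(x²y) since powers of x²y commute with x²y; so |C_G(x²y)| ≥ |⟨x²y⟩| = 4.
By orbit–stabilizer, |C_G(x²y)| = |G| / |conj. class of x²y| = 24 / 6 = 4.
The 4 elements commuting with x²y are {e, x⁶, x²y, x²y⁻¹}.

Answer: {e, x⁶, x²y, x²y⁻¹}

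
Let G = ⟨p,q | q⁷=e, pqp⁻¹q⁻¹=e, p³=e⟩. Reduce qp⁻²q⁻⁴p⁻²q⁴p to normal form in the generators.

Multiply left to right, reducing at each step:
  q · p⁻² = pq
  (pq) · q⁻⁴ = pq⁴
  (pq⁴) · p⁻² = p²q⁴
  (p²q⁴) · q⁴ = p²q
  (p²q) · p = q

Answer: q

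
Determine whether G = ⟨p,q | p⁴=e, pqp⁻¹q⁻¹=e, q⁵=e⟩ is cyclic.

|G| = 20. The element pq has order 20 (its powers give 20 distinct elements), so ⟨pq⟩ = G and G is cyclic.

Answer: Yes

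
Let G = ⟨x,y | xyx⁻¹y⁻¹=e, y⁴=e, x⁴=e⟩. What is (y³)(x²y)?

Compute (y³) · (x²y) by multiplying left to right and reducing via the relations at each step:
  (y³) · x² = x²y³
  (x²y³) · y = x²

Answer: x²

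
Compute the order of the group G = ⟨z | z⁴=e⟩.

G is generated by a single element, so G is cyclic. The relator gives z⁴ = e and no smaller power is forced to be e, so the 4 powers {e, z, z², z³} are distinct. Hence |G| = 4.

Answer: 4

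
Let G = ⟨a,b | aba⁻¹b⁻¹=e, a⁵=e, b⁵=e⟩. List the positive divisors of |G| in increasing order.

|G| = 25 = 5². By Lagrange's theorem the order of any subgroup divides 25; the divisors of 25 are 1, 5, 25.

Answer: 1, 5, 25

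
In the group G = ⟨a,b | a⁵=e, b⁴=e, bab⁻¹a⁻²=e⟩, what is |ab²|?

Compute successive powers until reaching e:
  (ab²)¹ = ab², (ab²)² = e.
The smallest positive k with (ab²)ᵏ = e is 2.

Answer: 2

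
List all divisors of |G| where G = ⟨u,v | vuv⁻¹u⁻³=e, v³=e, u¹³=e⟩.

|G| = 39 = 3 · 13. By Lagrange's theorem the order of any subgroup divides 39; the divisors of 39 are 1, 3, 13, 39.

Answer: 1, 3, 13, 39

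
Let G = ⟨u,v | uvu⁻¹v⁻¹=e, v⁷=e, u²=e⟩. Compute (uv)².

Compute successive powers of (uv), reducing at each step:
  (uv)²: (uv) · u = v;   v · v = v²

Answer: v²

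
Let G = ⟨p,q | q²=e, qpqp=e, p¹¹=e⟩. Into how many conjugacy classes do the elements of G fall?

The conjugacy classes (representative and size) are:
  [e] (size 1), [p¹⁰] (size 2), [p²] (size 2), [p³] (size 2), [p⁷] (size 2), [p⁶] (size 2), [p²q] (size 11).
Class equation: 1 + 2 + 2 + 2 + 2 + 2 + 11 = 22 = |G|. So G has 7 conjugacy classes.

Answer: 7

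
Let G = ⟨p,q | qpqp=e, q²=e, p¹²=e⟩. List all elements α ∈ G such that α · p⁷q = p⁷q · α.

⟨p⁷q⟩ ⊆ C_G(p⁷q) since powers of p⁷q commute with p⁷q; so |C_G(p⁷q)| ≥ |⟨p⁷q⟩| = 2.
By orbit–stabilizer, |C_G(p⁷q)| = |G| / |conj. class of p⁷q| = 24 / 6 = 4.
The 4 elements commuting with p⁷q are {e, p⁶, pq, p⁷q}.

Answer: {e, p⁶, pq, p⁷q}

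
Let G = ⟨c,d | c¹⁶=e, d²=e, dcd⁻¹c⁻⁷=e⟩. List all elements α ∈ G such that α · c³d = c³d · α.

⟨c³d⟩ ⊆ C_G(c³d) since powers of c³d commute with c³d; so |C_G(c³d)| ≥ |⟨c³d⟩| = 4.
By orbit–stabilizer, |C_G(c³d)| = |G| / |conj. class of c³d| = 32 / 8 = 4.
The 4 elements commuting with c³d are {e, c⁸, c³d, c¹¹d}.

Answer: {e, c⁸, c³d, c¹¹d}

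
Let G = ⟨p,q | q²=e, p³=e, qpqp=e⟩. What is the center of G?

An element z ∈ Z(G) iff z commutes with every generator.
For example e is central: e·p = p = p·e; e·q = q = q·e.
Whereas p ∉ Z(G) since p·q = pq ≠ p²q = q·p.
Checking each of the 6 elements this way gives Z(G) = {e}, of order 1.

Answer: {e}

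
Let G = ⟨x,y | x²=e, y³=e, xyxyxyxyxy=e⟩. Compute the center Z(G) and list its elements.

An element z ∈ Z(G) iff z commutes with every generator.
For example e is central: e·x = x = x·e; e·y = y = y·e.
Whereas x ∉ Z(G) since x·y = xy ≠ yx = y·x.
Checking each of the 60 elements this way gives Z(G) = {e}, of order 1.

Answer: {e}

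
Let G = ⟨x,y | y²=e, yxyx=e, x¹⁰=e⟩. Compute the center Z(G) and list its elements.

An element z ∈ Z(G) iff z commutes with every generator.
For example x⁵ is central: (x⁵)·x = x⁶ = x·(x⁵); (x⁵)·y = x⁵y = y·(x⁵).
Whereas x ∉ Z(G) since x·y = xy ≠ x⁹y = y·x.
Checking each of the 20 elements this way gives Z(G) = {e, x⁵}, of order 2.

Answer: {e, x⁵}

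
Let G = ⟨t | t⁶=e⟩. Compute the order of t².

Compute successive powers until reaching e:
  (t²)¹ = t², (t²)² = t⁴, (t²)³ = e.
The smallest positive k with (t²)ᵏ = e is 3.

Answer: 3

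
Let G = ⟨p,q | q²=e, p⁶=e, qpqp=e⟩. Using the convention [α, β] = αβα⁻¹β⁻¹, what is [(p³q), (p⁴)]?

[(p³q), (p⁴)] = (p³q)·(p⁴)·(p³q)⁻¹·(p⁴)⁻¹.
  (p³q) · (p⁴) = p⁵q
  (p⁵q) · (p³q) = p²
  (p²) · (p²) = p⁴

Answer: p⁴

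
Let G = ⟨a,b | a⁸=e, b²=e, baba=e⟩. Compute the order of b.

Compute successive powers until reaching e:
  b¹ = b, b² = e.
The smallest positive k with bᵏ = e is 2.

Answer: 2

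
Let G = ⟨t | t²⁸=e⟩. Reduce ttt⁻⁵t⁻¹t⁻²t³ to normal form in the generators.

Multiply left to right, reducing at each step:
  t · t = t²
  (t²) · t⁻⁵ = t²⁵
  (t²⁵) · t⁻¹ = t²⁴
  (t²⁴) · t⁻² = t²²
  (t²²) · t³ = t²⁵

Answer: t²⁵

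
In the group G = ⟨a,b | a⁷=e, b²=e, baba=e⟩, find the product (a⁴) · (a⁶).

Compute (a⁴) · (a⁶) by multiplying left to right and reducing via the relations at each step:
  (a⁴) · a⁶ = a³

Answer: a³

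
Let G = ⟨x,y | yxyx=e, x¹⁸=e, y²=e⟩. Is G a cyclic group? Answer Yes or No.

Every cyclic group is abelian. But x·y = xy while y·x = x¹⁷y, so x·y ≠ y·x and G is not abelian. Hence G is not cyclic.

Answer: No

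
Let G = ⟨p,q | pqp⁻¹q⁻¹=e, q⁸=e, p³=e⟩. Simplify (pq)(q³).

Compute (pq) · (q³) by multiplying left to right and reducing via the relations at each step:
  (pq) · q³ = pq⁴

Answer: pq⁴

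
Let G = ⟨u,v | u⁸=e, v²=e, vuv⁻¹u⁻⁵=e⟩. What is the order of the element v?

Compute successive powers until reaching e:
  v¹ = v, v² = e.
The smallest positive k with vᵏ = e is 2.

Answer: 2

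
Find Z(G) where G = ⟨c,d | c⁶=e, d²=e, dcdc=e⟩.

An element z ∈ Z(G) iff z commutes with every generator.
For example c³ is central: (c³)·c = c⁴ = c·(c³); (c³)·d = c³d = d·(c³).
Whereas c ∉ Z(G) since c·d = cd ≠ c⁵d = d·c.
Checking each of the 12 elements this way gives Z(G) = {e, c³}, of order 2.

Answer: {e, c³}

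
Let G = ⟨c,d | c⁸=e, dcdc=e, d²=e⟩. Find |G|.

Enumerate words in the generators, reducing via the relations: the distinct elements are
  {c, d, e, cd, c², c³, c⁴, c⁵, c⁶, c⁷, c²d, c³d, c⁴d, c⁵d, c⁶d, c⁷d}.
No further products give new elements, so |G| = 16.

Answer: 16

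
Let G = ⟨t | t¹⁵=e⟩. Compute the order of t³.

Compute successive powers until reaching e:
  (t³)¹ = t³, (t³)² = t⁶, (t³)³ = t⁹, (t³)⁴ = t¹², (t³)⁵ = e.
The smallest positive k with (t³)ᵏ = e is 5.

Answer: 5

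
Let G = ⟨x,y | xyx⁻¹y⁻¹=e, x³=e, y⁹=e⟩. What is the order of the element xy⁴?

Compute successive powers until reaching e:
  (xy⁴)¹ = xy⁴, (xy⁴)² = x²y⁸, (xy⁴)³ = y³, (xy⁴)⁴ = xy⁷, (xy⁴)⁵ = x²y², (xy⁴)⁶ = y⁶, (xy⁴)⁷ = xy, (xy⁴)⁸ = x²y⁵, (xy⁴)⁹ = e.
The smallest positive k with (xy⁴)ᵏ = e is 9.

Answer: 9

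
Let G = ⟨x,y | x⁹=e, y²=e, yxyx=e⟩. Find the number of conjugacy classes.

The conjugacy classes (representative and size) are:
  [e] (size 1), [x⁸] (size 2), [x⁷] (size 2), [x⁶] (size 2), [x⁵] (size 2), [x⁴y] (size 9).
Class equation: 1 + 2 + 2 + 2 + 2 + 9 = 18 = |G|. So G has 6 conjugacy classes.

Answer: 6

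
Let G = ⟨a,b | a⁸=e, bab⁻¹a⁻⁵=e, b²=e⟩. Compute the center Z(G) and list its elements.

An element z ∈ Z(G) iff z commutes with every generator.
For example a² is central: (a²)·a = a³ = a·(a²); (a²)·b = a²b = b·(a²).
Whereas a ∉ Z(G) since a·b = ab ≠ a⁵b = b·a.
Checking each of the 16 elements this way gives Z(G) = {e, a², a⁴, a⁶}, of order 4.

Answer: {e, a², a⁴, a⁶}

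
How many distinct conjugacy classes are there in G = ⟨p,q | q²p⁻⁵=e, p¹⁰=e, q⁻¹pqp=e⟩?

The conjugacy classes (representative and size) are:
  [e] (size 1), [p] (size 2), [p⁸] (size 2), [p⁷] (size 2), [p⁴] (size 2), [p⁵] (size 1), [p⁴q] (size 5), [p²q⁻¹] (size 5).
Class equation: 1 + 2 + 2 + 2 + 2 + 1 + 5 + 5 = 20 = |G|. So G has 8 conjugacy classes.

Answer: 8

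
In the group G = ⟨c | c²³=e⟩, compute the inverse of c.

The order of c is 23 (smallest k with cᵏ = e), so c⁻¹ = c²² = c²².
Check: c · (c²²) → c · c²² = e, giving e as required.

Answer: c²²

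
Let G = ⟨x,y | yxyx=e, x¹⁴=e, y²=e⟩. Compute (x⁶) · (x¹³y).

Compute (x⁶) · (x¹³y) by multiplying left to right and reducing via the relations at each step:
  (x⁶) · x¹³ = x⁵
  (x⁵) · y = x⁵y

Answer: x⁵y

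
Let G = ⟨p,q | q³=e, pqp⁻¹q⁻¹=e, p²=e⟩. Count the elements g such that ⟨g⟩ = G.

G is cyclic of order 6. An element generates G iff its order is 6, and a cyclic group of order 6 has exactly φ(6) = 2 such elements.

Answer: 2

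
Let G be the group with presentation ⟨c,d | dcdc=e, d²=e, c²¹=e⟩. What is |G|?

Enumerate words in the generators, reducing via the relations: the distinct elements are
  {c, d, e, cd, c², c³, c⁴, c⁵, c⁶, c⁷, c⁸, c⁹, c²d, c²⁰, c³d, c¹², c¹³, c¹¹, c¹⁰, c¹⁴, c¹⁵, c¹⁶, c¹⁷, c¹⁸, c¹⁹, c⁴d, c⁵d, c⁶d, c⁷d, c⁸d, c⁹d, c²⁰d, c¹²d, c¹³d, c¹¹d, c¹⁰d, c¹⁴d, c¹⁵d, c¹⁶d, c¹⁷d, c¹⁸d, c¹⁹d}.
No further products give new elements, so |G| = 42.

Answer: 42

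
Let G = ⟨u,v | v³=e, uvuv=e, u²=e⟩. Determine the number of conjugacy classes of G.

The conjugacy classes (representative and size) are:
  [e] (size 1), [uv²] (size 3), [v²] (size 2).
Class equation: 1 + 3 + 2 = 6 = |G|. So G has 3 conjugacy classes.

Answer: 3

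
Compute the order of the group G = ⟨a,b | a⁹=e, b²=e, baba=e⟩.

Enumerate words in the generators, reducing via the relations: the distinct elements are
  {a, b, e, ab, a², a³, a⁴, a⁵, a⁶, a⁷, a⁸, a²b, a³b, a⁴b, a⁵b, a⁶b, a⁷b, a⁸b}.
No further products give new elements, so |G| = 18.

Answer: 18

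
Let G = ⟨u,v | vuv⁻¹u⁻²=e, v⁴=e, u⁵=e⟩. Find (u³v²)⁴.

Compute successive powers of (u³v²), reducing at each step:
  (u³v²)²: (u³v²) · u³ = v²;   (v²) · v² = e
  (u³v²)³: e · u³ = u³;   (u³) · v² = u³v²
  (u³v²)⁴: (u³v²) · u³ = v²;   (v²) · v² = e

Answer: e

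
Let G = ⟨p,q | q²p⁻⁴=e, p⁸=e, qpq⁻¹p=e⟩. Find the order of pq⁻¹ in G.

Compute successive powers until reaching e:
  (pq⁻¹)¹ = pq⁻¹, (pq⁻¹)² = p⁴, (pq⁻¹)³ = pq, (pq⁻¹)⁴ = e.
The smallest positive k with (pq⁻¹)ᵏ = e is 4.

Answer: 4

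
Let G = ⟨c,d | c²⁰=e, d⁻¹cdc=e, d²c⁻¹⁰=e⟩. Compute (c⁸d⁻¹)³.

Compute successive powers of (c⁸d⁻¹), reducing at each step:
  (c⁸d⁻¹)²: (c⁸d⁻¹) · c⁸ = d⁻¹;   (d⁻¹) · d⁻¹ = c¹⁰
  (c⁸d⁻¹)³: (c¹⁰) · c⁸ = c¹⁸;   (c¹⁸) · d⁻¹ = c⁸d

Answer: c⁸d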